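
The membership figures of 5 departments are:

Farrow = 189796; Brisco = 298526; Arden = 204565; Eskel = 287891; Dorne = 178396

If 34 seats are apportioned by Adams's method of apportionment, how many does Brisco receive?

9

Standard divisor 1159174/34 ≈ 34093.353; standard quotas: Farrow 5.567, Brisco 8.756, Arden 6.000, Eskel 8.444, Dorne 5.233.
Rounding up gives 6, 9, 7, 9, 6 = 37 seats, so the divisor must be adjusted.
With modified divisor 36700: modified quotas Farrow 5.172, Brisco 8.134, Arden 5.574, Eskel 7.844, Dorne 4.861.
Rounding up: Farrow 6, Brisco 9, Arden 6, Eskel 8, Dorne 5 (total 34).
Brisco receives 9.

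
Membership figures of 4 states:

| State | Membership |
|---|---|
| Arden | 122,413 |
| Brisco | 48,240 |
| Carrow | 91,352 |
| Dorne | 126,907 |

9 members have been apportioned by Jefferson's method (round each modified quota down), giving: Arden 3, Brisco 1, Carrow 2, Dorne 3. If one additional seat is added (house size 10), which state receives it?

Dorne

Priority for the next seat is population ÷ (current seats + 1).
Priorities: Arden 30603.250, Brisco 24120.000, Carrow 30450.667, Dorne 31726.750.
Highest priority: Dorne.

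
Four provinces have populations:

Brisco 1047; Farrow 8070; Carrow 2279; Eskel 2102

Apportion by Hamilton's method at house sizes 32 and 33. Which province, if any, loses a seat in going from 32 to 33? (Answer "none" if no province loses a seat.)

Brisco

At 32 seats: Brisco 3, Farrow 19, Carrow 5, Eskel 5.
At 33 seats: Brisco 2, Farrow 20, Carrow 6, Eskel 5.
Brisco drops from 3 to 2.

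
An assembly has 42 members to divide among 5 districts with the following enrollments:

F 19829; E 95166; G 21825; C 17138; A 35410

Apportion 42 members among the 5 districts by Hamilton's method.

F 4, E 21, G 5, C 4, A 8

Total 189368; standard divisor 189368/42 ≈ 4508.762.
Standard quotas: F 4.3979, E 21.1069, G 4.8406, C 3.8010, A 7.8536.
Lower quotas: F 4, E 21, G 4, C 3, A 7 (sum 39, leaving 3 seats).
Remainders in descending order: A 0.8536, G 0.8406, C 0.8010, F 0.3979, E 0.1069.
Largest remainders: A, G, C receive the extra seats.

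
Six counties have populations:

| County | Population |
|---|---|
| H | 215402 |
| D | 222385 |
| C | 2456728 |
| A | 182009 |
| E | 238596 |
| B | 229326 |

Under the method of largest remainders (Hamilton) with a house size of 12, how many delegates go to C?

8

The standard divisor is 3544446/12 ≈ 295370.5.
Standard quotas: H 0.7293, D 0.7529, C 8.3174, A 0.6162, E 0.8078, B 0.7764.
Lower quotas: H 0, D 0, C 8, A 0, E 0, B 0 (sum 8, leaving 4 seats).
Remainders in descending order: E 0.8078, B 0.7764, D 0.7529, H 0.7293, A 0.6162, C 0.3174.
Largest remainders: E, B, D, H receive the extra seats.
C receives 8.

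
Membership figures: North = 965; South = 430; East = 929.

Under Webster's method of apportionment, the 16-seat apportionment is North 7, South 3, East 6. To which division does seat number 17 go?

Priority for the next seat is population ÷ (current seats + 0.5).
Priorities: North 128.667, South 122.857, East 142.923.
Highest priority: East.

East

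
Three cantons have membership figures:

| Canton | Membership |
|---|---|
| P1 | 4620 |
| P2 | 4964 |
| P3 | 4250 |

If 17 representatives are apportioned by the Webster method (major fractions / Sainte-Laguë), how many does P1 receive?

Standard divisor 13834/17 ≈ 813.765; standard quotas: P1 5.677, P2 6.100, P3 5.223.
Rounding to the nearest integer gives P1 6, P2 6, P3 5 — total 17, matching the house size, so no adjustment is needed.
P1 receives 6.

6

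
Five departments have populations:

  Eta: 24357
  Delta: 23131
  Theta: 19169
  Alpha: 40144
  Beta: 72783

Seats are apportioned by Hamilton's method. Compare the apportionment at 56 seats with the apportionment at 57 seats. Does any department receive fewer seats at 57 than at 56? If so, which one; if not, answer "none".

none

At 56 seats: Eta 8, Delta 7, Theta 6, Alpha 12, Beta 23.
At 57 seats: Eta 8, Delta 7, Theta 6, Alpha 13, Beta 23.
No department's allocation decreased.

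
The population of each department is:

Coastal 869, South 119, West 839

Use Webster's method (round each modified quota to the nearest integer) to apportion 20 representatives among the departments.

Coastal: 10, South: 1, West: 9

Standard divisor 1827/20 ≈ 91.35; standard quotas: Coastal 9.513, South 1.303, West 9.184.
Rounding to the nearest integer gives Coastal 10, South 1, West 9 — total 20, matching the house size, so no adjustment is needed.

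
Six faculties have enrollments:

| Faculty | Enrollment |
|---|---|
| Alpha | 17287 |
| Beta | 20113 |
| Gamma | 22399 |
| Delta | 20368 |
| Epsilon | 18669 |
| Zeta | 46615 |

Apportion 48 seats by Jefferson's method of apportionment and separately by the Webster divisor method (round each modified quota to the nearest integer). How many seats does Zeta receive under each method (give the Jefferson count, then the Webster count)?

Jefferson: Alpha 6, Beta 6, Gamma 7, Delta 7, Epsilon 6, Zeta 16.
Webster: Alpha 6, Beta 7, Gamma 7, Delta 7, Epsilon 6, Zeta 15.
Zeta gets 16 under Jefferson and 15 under Webster.

16 and 15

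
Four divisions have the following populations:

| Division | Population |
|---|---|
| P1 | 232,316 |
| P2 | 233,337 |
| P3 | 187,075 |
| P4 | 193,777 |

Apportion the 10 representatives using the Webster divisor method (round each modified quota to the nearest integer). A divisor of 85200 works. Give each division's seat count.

P1=3; P2=3; P3=2; P4=2

With modified divisor 85200: modified quotas P1 2.727, P2 2.739, P3 2.196, P4 2.274.
Rounding to the nearest integer: P1 3, P2 3, P3 2, P4 2 (total 10).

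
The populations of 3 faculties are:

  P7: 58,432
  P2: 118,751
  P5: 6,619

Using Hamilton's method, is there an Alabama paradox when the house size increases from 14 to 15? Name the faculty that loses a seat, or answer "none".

P5

At 14 seats: P7 4, P2 9, P5 1.
At 15 seats: P7 5, P2 10, P5 0.
P5 drops from 1 to 0.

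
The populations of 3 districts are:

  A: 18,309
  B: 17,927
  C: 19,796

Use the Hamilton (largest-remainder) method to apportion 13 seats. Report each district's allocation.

Total 56032; standard divisor 56032/13 ≈ 4310.154.
Standard quotas: A 4.2479, B 4.1592, C 4.5929.
Lower quotas: A 4, B 4, C 4 (sum 12, leaving 1 seat).
Remainders in descending order: C 0.5929, A 0.2479, B 0.1592.
Largest remainder: C receives the extra seat.

A=4; B=4; C=5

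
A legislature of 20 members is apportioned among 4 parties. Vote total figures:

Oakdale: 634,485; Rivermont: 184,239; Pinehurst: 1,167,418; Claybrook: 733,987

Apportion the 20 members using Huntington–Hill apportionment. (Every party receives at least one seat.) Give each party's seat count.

Oakdale 5; Rivermont 1; Pinehurst 9; Claybrook 5

With divisor 135794: modified quotas Oakdale 4.672, Rivermont 1.357, Pinehurst 8.597, Claybrook 5.405.
Geometric-mean thresholds: Oakdale √(4·5)=4.472, Rivermont √(1·2)=1.414, Pinehurst √(8·9)=8.485, Claybrook √(5·6)=5.477.
Each quota rounded against its threshold gives Oakdale 5, Rivermont 1, Pinehurst 9, Claybrook 5 (total 20).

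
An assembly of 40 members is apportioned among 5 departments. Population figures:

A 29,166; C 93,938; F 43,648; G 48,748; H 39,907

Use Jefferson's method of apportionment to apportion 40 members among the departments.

Standard divisor 255407/40 ≈ 6385.175; standard quotas: A 4.568, C 14.712, F 6.836, G 7.635, H 6.250.
Rounding down gives 4, 14, 6, 7, 6 = 37 seats, so the divisor must be adjusted.
With modified divisor 6000: modified quotas A 4.861, C 15.656, F 7.275, G 8.125, H 6.651.
Rounding down: A 4, C 15, F 7, G 8, H 6 (total 40).

A 4, C 15, F 7, G 8, H 6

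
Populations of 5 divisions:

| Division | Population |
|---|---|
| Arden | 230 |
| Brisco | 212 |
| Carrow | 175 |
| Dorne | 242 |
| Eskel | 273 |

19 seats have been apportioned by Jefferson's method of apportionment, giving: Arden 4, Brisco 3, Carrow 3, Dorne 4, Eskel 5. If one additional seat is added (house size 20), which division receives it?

Brisco

Priority for the next seat is population ÷ (current seats + 1).
Priorities: Arden 46.000, Brisco 53.000, Carrow 43.750, Dorne 48.400, Eskel 45.500.
Highest priority: Brisco.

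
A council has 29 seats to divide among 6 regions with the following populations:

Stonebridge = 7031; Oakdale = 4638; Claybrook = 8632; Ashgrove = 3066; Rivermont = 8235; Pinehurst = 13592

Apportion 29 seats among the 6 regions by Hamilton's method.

Standard divisor: 45194 ÷ 29 ≈ 1558.414.
Standard quotas: Stonebridge 4.5116, Oakdale 2.9761, Claybrook 5.5390, Ashgrove 1.9674, Rivermont 5.2842, Pinehurst 8.7217.
Lower quotas: Stonebridge 4, Oakdale 2, Claybrook 5, Ashgrove 1, Rivermont 5, Pinehurst 8 (sum 25, leaving 4 seats).
Remainders in descending order: Oakdale 0.9761, Ashgrove 0.9674, Pinehurst 0.7217, Claybrook 0.5390, Stonebridge 0.5116, Rivermont 0.2842.
The surplus seats go to Oakdale, Ashgrove, Pinehurst, Claybrook.

Stonebridge: 4, Oakdale: 3, Claybrook: 6, Ashgrove: 2, Rivermont: 5, Pinehurst: 9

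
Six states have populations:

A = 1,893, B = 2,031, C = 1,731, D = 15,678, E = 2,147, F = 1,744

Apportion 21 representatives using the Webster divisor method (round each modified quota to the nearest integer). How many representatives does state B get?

Standard divisor 25224/21 ≈ 1201.143; standard quotas: A 1.576, B 1.691, C 1.441, D 13.053, E 1.787, F 1.452.
Rounding to the nearest integer gives A 2, B 2, C 1, D 13, E 2, F 1 — total 21, matching the house size, so no adjustment is needed.
B receives 2.

2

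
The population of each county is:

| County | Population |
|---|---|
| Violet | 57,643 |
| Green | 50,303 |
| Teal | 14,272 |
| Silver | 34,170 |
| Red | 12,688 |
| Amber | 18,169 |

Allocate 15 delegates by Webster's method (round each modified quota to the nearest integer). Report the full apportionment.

Violet 5, Green 4, Teal 1, Silver 3, Red 1, Amber 1

Standard divisor 187245/15 ≈ 12483; standard quotas: Violet 4.618, Green 4.030, Teal 1.143, Silver 2.737, Red 1.016, Amber 1.455.
Rounding to the nearest integer gives Violet 5, Green 4, Teal 1, Silver 3, Red 1, Amber 1 — total 15, matching the house size, so no adjustment is needed.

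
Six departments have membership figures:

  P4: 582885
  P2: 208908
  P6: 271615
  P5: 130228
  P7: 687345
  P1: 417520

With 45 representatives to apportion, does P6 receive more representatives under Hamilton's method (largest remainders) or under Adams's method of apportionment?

Hamilton: P4 11, P2 4, P6 5, P5 3, P7 14, P1 8.
Adams: P4 11, P2 4, P6 6, P5 3, P7 13, P1 8.
P6 gets 5 under Hamilton and 6 under Adams.

Adams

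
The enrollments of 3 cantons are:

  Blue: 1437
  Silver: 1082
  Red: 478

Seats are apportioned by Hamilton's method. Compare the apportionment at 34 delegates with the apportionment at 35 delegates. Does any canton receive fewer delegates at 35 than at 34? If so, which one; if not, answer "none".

At 34 seats: Blue 16, Silver 12, Red 6.
At 35 seats: Blue 17, Silver 13, Red 5.
Red drops from 6 to 5.

Red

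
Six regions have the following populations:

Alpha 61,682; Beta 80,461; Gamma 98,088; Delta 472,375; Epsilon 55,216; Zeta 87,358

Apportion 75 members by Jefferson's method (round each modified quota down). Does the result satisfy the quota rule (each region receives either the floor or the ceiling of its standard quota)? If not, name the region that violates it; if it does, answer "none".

Delta

Standard quotas: Alpha 5.410, Beta 7.056, Gamma 8.602, Delta 41.428, Epsilon 4.842, Zeta 7.661.
Jefferson allocation: Alpha 5, Beta 7, Gamma 8, Delta 43, Epsilon 5, Zeta 7.
Delta has quota 41.428 (lower 41, upper 42) but receives 43 — outside the quota interval.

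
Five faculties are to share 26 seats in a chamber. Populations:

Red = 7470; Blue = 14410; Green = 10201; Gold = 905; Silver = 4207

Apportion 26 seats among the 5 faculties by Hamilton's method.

The standard divisor is 37193/26 ≈ 1430.5.
Standard quotas: Red 5.2220, Blue 10.0734, Green 7.1311, Gold 0.6326, Silver 2.9409.
Lower quotas: Red 5, Blue 10, Green 7, Gold 0, Silver 2 (sum 24, leaving 2 seats).
Remainders in descending order: Silver 0.9409, Gold 0.6326, Red 0.2220, Green 0.1311, Blue 0.0734.
The surplus seats go to Silver, Gold.

Red 5, Blue 10, Green 7, Gold 1, Silver 3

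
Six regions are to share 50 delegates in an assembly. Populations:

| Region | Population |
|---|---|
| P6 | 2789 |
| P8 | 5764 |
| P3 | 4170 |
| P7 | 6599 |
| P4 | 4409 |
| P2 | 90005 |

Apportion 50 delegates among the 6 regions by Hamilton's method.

The standard divisor is 113736/50 ≈ 2274.72.
Standard quotas: P6 1.2261, P8 2.5339, P3 1.8332, P7 2.9010, P4 1.9383, P2 39.5675.
Lower quotas: P6 1, P8 2, P3 1, P7 2, P4 1, P2 39 (sum 46, leaving 4 seats).
Remainders in descending order: P4 0.9383, P7 0.9010, P3 0.8332, P2 0.5675, P8 0.5339, P6 0.2261.
The surplus seats go to P4, P7, P3, P2.

P6: 1, P8: 2, P3: 2, P7: 3, P4: 2, P2: 40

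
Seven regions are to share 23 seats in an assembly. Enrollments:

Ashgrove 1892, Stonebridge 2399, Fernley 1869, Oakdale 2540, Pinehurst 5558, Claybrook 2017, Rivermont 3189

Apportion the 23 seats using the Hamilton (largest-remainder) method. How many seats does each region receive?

Total 19464; standard divisor 19464/23 ≈ 846.261.
Standard quotas: Ashgrove 2.2357, Stonebridge 2.8348, Fernley 2.2085, Oakdale 3.0014, Pinehurst 6.5677, Claybrook 2.3834, Rivermont 3.7683.
Lower quotas: Ashgrove 2, Stonebridge 2, Fernley 2, Oakdale 3, Pinehurst 6, Claybrook 2, Rivermont 3 (sum 20, leaving 3 seats).
Remainders in descending order: Stonebridge 0.8348, Rivermont 0.7683, Pinehurst 0.5677, Claybrook 0.3834, Ashgrove 0.2357, Fernley 0.2085, Oakdale 0.0014.
Largest remainders: Stonebridge, Rivermont, Pinehurst receive the extra seats.

Ashgrove 2, Stonebridge 3, Fernley 2, Oakdale 3, Pinehurst 7, Claybrook 2, Rivermont 4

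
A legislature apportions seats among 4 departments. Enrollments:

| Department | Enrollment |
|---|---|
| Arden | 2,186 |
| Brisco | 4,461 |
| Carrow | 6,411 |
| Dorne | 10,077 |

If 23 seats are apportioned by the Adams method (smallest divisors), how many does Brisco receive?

5

Standard divisor 23135/23 ≈ 1005.87; standard quotas: Arden 2.173, Brisco 4.435, Carrow 6.374, Dorne 10.018.
Rounding up gives 3, 5, 7, 11 = 26 seats, so the divisor must be adjusted.
With modified divisor 1104.1: modified quotas Arden 1.980, Brisco 4.040, Carrow 5.807, Dorne 9.127.
Rounding up: Arden 2, Brisco 5, Carrow 6, Dorne 10 (total 23).
Brisco receives 5.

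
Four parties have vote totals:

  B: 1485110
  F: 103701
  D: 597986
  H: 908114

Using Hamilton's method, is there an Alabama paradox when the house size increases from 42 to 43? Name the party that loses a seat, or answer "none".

At 42 seats: B 20, F 2, D 8, H 12.
At 43 seats: B 21, F 1, D 8, H 13.
F drops from 2 to 1.

F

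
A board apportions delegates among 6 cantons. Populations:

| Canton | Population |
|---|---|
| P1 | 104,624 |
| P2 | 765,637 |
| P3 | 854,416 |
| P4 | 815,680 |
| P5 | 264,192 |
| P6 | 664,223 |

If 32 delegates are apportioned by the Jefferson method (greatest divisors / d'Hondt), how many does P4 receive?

8

Standard divisor 3468772/32 ≈ 108399.125; standard quotas: P1 0.965, P2 7.063, P3 7.882, P4 7.525, P5 2.437, P6 6.128.
Rounding down gives 0, 7, 7, 7, 2, 6 = 29 seats, so the divisor must be adjusted.
With modified divisor 98800: modified quotas P1 1.059, P2 7.749, P3 8.648, P4 8.256, P5 2.674, P6 6.723.
Rounding down: P1 1, P2 7, P3 8, P4 8, P5 2, P6 6 (total 32).
P4 receives 8.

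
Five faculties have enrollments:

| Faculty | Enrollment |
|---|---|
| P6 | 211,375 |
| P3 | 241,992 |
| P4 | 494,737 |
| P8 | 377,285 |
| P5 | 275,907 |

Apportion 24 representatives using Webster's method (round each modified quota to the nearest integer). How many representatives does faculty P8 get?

Standard divisor 1601296/24 ≈ 66720.667; standard quotas: P6 3.168, P3 3.627, P4 7.415, P8 5.655, P5 4.135.
Rounding to the nearest integer gives P6 3, P3 4, P4 7, P8 6, P5 4 — total 24, matching the house size, so no adjustment is needed.
P8 receives 6.

6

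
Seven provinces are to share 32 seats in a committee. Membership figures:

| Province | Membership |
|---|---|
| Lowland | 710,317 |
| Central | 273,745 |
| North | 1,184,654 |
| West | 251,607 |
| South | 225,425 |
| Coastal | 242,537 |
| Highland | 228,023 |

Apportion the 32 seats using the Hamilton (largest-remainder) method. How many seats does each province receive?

Total 3116308; standard divisor 3116308/32 ≈ 97384.625.
Standard quotas: Lowland 7.2939, Central 2.8110, North 12.1647, West 2.5836, South 2.3148, Coastal 2.4905, Highland 2.3415.
Lower quotas: Lowland 7, Central 2, North 12, West 2, South 2, Coastal 2, Highland 2 (sum 29, leaving 3 seats).
Remainders in descending order: Central 0.8110, West 0.5836, Coastal 0.4905, Highland 0.3415, South 0.3148, Lowland 0.2939, North 0.1647.
The surplus seats go to Central, West, Coastal.

Lowland: 7; Central: 3; North: 12; West: 3; South: 2; Coastal: 3; Highland: 2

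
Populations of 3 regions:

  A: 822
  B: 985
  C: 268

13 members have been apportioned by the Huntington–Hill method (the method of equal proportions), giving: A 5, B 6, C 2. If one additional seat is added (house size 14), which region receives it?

B

Priority for the next seat is population ÷ (√(s·(s+1))).
Priorities: A 150.076, B 151.989, C 109.411.
Highest priority: B.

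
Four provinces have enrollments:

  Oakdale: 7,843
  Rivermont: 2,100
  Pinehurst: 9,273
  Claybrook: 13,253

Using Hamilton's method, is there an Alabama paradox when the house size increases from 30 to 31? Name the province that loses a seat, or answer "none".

At 30 seats: Oakdale 7, Rivermont 2, Pinehurst 9, Claybrook 12.
At 31 seats: Oakdale 7, Rivermont 2, Pinehurst 9, Claybrook 13.
No province's allocation decreased.

none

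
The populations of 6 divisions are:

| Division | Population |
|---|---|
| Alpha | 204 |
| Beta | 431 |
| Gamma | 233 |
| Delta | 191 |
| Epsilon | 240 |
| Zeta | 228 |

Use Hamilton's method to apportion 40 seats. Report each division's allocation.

Alpha 6, Beta 11, Gamma 6, Delta 5, Epsilon 6, Zeta 6

Standard divisor: 1527 ÷ 40 ≈ 38.175.
Standard quotas: Alpha 5.344, Beta 11.290, Gamma 6.103, Delta 5.003, Epsilon 6.287, Zeta 5.972.
Lower quotas: Alpha 5, Beta 11, Gamma 6, Delta 5, Epsilon 6, Zeta 5 (sum 38, leaving 2 seats).
Remainders in descending order: Zeta 0.972, Alpha 0.344, Beta 0.290, Epsilon 0.287, Gamma 0.103, Delta 0.003.
Largest remainders: Zeta, Alpha receive the extra seats.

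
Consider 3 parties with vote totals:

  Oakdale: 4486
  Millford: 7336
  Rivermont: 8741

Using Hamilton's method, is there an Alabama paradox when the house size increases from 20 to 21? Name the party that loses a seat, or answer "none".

none

At 20 seats: Oakdale 4, Millford 7, Rivermont 9.
At 21 seats: Oakdale 5, Millford 7, Rivermont 9.
No party's allocation decreased.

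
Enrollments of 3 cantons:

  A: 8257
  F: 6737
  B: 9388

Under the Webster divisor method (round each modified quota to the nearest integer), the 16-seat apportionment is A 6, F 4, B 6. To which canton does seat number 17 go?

Priority for the next seat is population ÷ (current seats + 0.5).
Priorities: A 1270.308, F 1497.111, B 1444.308.
Highest priority: F.

F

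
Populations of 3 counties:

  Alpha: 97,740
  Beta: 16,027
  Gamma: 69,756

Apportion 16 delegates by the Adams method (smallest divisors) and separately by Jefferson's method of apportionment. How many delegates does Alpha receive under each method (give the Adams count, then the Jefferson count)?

8 and 9

Adams: Alpha 8, Beta 2, Gamma 6.
Jefferson: Alpha 9, Beta 1, Gamma 6.
Alpha gets 8 under Adams and 9 under Jefferson.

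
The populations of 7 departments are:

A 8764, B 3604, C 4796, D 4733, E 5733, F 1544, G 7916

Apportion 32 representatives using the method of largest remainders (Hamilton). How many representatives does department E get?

Standard divisor: 37090 ÷ 32 ≈ 1159.062.
Standard quotas: A 7.5613, B 3.1094, C 4.1378, D 4.0835, E 4.9462, F 1.3321, G 6.8297.
Lower quotas: A 7, B 3, C 4, D 4, E 4, F 1, G 6 (sum 29, leaving 3 seats).
Remainders in descending order: E 0.9462, G 0.8297, A 0.5613, F 0.3321, C 0.1378, B 0.1094, D 0.0835.
The surplus seats go to E, G, A.
E receives 5.

5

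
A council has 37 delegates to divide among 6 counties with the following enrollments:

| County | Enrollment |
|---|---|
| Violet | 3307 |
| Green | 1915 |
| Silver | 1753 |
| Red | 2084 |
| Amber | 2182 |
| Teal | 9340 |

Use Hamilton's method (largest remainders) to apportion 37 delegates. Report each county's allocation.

Total 20581; standard divisor 20581/37 ≈ 556.243.
Standard quotas: Violet 5.9452, Green 3.4427, Silver 3.1515, Red 3.7466, Amber 3.9227, Teal 16.7912.
Lower quotas: Violet 5, Green 3, Silver 3, Red 3, Amber 3, Teal 16 (sum 33, leaving 4 seats).
Remainders in descending order: Violet 0.9452, Amber 0.9227, Teal 0.7912, Red 0.7466, Green 0.4427, Silver 0.1515.
Largest remainders: Violet, Amber, Teal, Red receive the extra seats.

Violet: 6, Green: 3, Silver: 3, Red: 4, Amber: 4, Teal: 17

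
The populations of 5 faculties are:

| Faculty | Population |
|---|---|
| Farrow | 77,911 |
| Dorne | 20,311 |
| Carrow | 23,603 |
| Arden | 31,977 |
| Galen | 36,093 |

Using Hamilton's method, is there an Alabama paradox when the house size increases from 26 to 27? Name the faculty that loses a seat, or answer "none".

At 26 seats: Farrow 11, Dorne 3, Carrow 3, Arden 4, Galen 5.
At 27 seats: Farrow 11, Dorne 3, Carrow 3, Arden 5, Galen 5.
No faculty's allocation decreased.

none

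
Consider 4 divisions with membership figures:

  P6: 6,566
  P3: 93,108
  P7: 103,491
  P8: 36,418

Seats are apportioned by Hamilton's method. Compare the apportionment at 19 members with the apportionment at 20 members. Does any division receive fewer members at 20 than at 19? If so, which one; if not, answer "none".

P6

At 19 seats: P6 1, P3 7, P7 8, P8 3.
At 20 seats: P6 0, P3 8, P7 9, P8 3.
P6 drops from 1 to 0.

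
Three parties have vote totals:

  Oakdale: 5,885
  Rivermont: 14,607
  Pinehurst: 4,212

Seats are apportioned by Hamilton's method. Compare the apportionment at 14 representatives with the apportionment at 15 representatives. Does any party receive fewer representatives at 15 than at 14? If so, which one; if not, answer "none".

At 14 seats: Oakdale 3, Rivermont 8, Pinehurst 3.
At 15 seats: Oakdale 4, Rivermont 9, Pinehurst 2.
Pinehurst drops from 3 to 2.

Pinehurst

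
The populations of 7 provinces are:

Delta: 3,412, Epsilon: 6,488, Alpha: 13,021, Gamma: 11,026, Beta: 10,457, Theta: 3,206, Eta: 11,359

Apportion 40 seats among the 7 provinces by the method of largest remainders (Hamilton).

Total 58969; standard divisor 58969/40 ≈ 1474.225.
Standard quotas: Delta 2.3144, Epsilon 4.4010, Alpha 8.8324, Gamma 7.4792, Beta 7.0932, Theta 2.1747, Eta 7.7051.
Lower quotas: Delta 2, Epsilon 4, Alpha 8, Gamma 7, Beta 7, Theta 2, Eta 7 (sum 37, leaving 3 seats).
Remainders in descending order: Alpha 0.8324, Eta 0.7051, Gamma 0.4792, Epsilon 0.4010, Delta 0.3144, Theta 0.1747, Beta 0.0932.
The surplus seats go to Alpha, Eta, Gamma.

Delta: 2, Epsilon: 4, Alpha: 9, Gamma: 8, Beta: 7, Theta: 2, Eta: 8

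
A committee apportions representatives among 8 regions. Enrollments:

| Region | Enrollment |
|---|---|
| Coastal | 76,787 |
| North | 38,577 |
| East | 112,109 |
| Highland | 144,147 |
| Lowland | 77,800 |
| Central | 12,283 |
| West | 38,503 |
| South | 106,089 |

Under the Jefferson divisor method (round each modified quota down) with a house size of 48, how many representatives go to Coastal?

6

Standard divisor 606295/48 ≈ 12631.146; standard quotas: Coastal 6.079, North 3.054, East 8.876, Highland 11.412, Lowland 6.159, Central 0.972, West 3.048, South 8.399.
Rounding down gives 6, 3, 8, 11, 6, 0, 3, 8 = 45 seats, so the divisor must be adjusted.
With modified divisor 11900: modified quotas Coastal 6.453, North 3.242, East 9.421, Highland 12.113, Lowland 6.538, Central 1.032, West 3.236, South 8.915.
Rounding down: Coastal 6, North 3, East 9, Highland 12, Lowland 6, Central 1, West 3, South 8 (total 48).
Coastal receives 6.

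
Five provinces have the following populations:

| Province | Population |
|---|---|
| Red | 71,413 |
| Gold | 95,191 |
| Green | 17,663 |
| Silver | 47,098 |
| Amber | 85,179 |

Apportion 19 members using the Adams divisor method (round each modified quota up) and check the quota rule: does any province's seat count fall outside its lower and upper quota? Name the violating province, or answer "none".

none

Standard quotas: Red 4.286, Gold 5.714, Green 1.060, Silver 2.827, Amber 5.113.
Adams allocation: Red 4, Gold 6, Green 1, Silver 3, Amber 5.
Every allocation lies between the lower and upper quota.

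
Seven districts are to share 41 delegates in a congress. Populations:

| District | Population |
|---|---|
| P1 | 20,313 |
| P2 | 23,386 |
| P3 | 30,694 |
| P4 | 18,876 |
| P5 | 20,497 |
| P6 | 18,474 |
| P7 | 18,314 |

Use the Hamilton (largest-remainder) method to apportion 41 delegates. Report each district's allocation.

The standard divisor is 150554/41 ≈ 3672.049.
Standard quotas: P1 5.5318, P2 6.3687, P3 8.3588, P4 5.1405, P5 5.5819, P6 5.0310, P7 4.9874.
Lower quotas: P1 5, P2 6, P3 8, P4 5, P5 5, P6 5, P7 4 (sum 38, leaving 3 seats).
Remainders in descending order: P7 0.9874, P5 0.5819, P1 0.5318, P2 0.3687, P3 0.3588, P4 0.1405, P6 0.0310.
The surplus seats go to P7, P5, P1.

P1 6, P2 6, P3 8, P4 5, P5 6, P6 5, P7 5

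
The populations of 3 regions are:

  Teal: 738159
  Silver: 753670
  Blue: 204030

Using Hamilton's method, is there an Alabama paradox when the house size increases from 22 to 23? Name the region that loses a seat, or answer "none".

none

At 22 seats: Teal 9, Silver 10, Blue 3.
At 23 seats: Teal 10, Silver 10, Blue 3.
No region's allocation decreased.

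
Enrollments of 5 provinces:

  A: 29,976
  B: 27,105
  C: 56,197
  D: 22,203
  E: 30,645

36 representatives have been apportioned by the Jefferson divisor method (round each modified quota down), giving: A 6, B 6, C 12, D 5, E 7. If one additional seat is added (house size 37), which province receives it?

Priority for the next seat is population ÷ (current seats + 1).
Priorities: A 4282.286, B 3872.143, C 4322.846, D 3700.500, E 3830.625.
Highest priority: C.

C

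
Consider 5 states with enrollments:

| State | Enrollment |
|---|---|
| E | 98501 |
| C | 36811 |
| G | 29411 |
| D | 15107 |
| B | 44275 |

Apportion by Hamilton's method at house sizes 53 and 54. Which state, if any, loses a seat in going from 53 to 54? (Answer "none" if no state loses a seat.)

D

At 53 seats: E 23, C 9, G 7, D 4, B 10.
At 54 seats: E 24, C 9, G 7, D 3, B 11.
D drops from 4 to 3.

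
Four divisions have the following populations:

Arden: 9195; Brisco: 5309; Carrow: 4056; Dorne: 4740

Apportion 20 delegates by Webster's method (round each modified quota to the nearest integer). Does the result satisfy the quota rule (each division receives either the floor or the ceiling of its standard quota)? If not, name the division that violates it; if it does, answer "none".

none

Standard quotas: Arden 7.893, Brisco 4.557, Carrow 3.482, Dorne 4.069.
Webster allocation: Arden 8, Brisco 5, Carrow 3, Dorne 4.
Every allocation lies between the lower and upper quota.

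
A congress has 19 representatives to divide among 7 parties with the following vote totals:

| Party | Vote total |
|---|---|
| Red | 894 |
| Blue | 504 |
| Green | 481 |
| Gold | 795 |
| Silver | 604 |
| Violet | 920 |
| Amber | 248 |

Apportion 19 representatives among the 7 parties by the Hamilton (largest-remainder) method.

Red 4; Blue 2; Green 2; Gold 3; Silver 3; Violet 4; Amber 1

Standard divisor: 4446 ÷ 19 = 234.
Standard quotas: Red 3.821, Blue 2.154, Green 2.056, Gold 3.397, Silver 2.581, Violet 3.932, Amber 1.060.
Lower quotas: Red 3, Blue 2, Green 2, Gold 3, Silver 2, Violet 3, Amber 1 (sum 16, leaving 3 seats).
Remainders in descending order: Violet 0.932, Red 0.821, Silver 0.581, Gold 0.397, Blue 0.154, Amber 0.060, Green 0.056.
The surplus seats go to Violet, Red, Silver.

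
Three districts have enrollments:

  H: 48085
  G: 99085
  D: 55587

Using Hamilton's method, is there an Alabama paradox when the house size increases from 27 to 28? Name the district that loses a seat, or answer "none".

At 27 seats: H 7, G 13, D 7.
At 28 seats: H 6, G 14, D 8.
H drops from 7 to 6.

H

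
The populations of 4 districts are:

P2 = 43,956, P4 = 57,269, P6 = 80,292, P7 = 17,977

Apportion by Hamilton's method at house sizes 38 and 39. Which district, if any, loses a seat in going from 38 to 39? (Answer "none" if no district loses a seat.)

P7

At 38 seats: P2 8, P4 11, P6 15, P7 4.
At 39 seats: P2 9, P4 11, P6 16, P7 3.
P7 drops from 4 to 3.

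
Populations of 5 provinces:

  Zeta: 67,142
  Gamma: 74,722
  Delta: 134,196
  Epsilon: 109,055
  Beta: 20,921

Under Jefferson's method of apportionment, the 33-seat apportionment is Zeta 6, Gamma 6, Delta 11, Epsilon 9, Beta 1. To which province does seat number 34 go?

Priority for the next seat is population ÷ (current seats + 1).
Priorities: Zeta 9591.714, Gamma 10674.571, Delta 11183.000, Epsilon 10905.500, Beta 10460.500.
Highest priority: Delta.

Delta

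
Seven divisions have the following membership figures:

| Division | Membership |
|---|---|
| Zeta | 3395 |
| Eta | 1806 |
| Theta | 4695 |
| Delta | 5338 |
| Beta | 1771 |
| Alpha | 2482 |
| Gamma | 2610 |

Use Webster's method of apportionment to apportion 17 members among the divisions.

Standard divisor 22097/17 ≈ 1299.824; standard quotas: Zeta 2.612, Eta 1.389, Theta 3.612, Delta 4.107, Beta 1.362, Alpha 1.909, Gamma 2.008.
Rounding to the nearest integer gives Zeta 3, Eta 1, Theta 4, Delta 4, Beta 1, Alpha 2, Gamma 2 — total 17, matching the house size, so no adjustment is needed.

Zeta 3, Eta 1, Theta 4, Delta 4, Beta 1, Alpha 2, Gamma 2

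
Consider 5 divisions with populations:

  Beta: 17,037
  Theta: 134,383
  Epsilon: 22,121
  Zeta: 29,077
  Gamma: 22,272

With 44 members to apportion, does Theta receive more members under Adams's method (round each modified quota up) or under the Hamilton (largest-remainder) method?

Adams: Beta 4, Theta 25, Epsilon 4, Zeta 6, Gamma 5.
Hamilton: Beta 3, Theta 26, Epsilon 4, Zeta 6, Gamma 5.
Theta gets 25 under Adams and 26 under Hamilton.

Hamilton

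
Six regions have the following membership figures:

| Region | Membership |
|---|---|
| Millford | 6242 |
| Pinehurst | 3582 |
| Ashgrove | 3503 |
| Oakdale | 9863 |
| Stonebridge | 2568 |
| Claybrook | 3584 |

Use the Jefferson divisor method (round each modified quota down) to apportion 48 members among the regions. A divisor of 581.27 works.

Millford 10; Pinehurst 6; Ashgrove 6; Oakdale 16; Stonebridge 4; Claybrook 6

With modified divisor 581.27: modified quotas Millford 10.739, Pinehurst 6.162, Ashgrove 6.026, Oakdale 16.968, Stonebridge 4.418, Claybrook 6.166.
Rounding down: Millford 10, Pinehurst 6, Ashgrove 6, Oakdale 16, Stonebridge 4, Claybrook 6 (total 48).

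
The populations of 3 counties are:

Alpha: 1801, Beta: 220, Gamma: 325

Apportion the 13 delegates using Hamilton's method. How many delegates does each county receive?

Total 2346; standard divisor 2346/13 ≈ 180.462.
Standard quotas: Alpha 9.980, Beta 1.219, Gamma 1.801.
Lower quotas: Alpha 9, Beta 1, Gamma 1 (sum 11, leaving 2 seats).
Remainders in descending order: Alpha 0.980, Gamma 0.801, Beta 0.219.
Largest remainders: Alpha, Gamma receive the extra seats.

Alpha 10; Beta 1; Gamma 2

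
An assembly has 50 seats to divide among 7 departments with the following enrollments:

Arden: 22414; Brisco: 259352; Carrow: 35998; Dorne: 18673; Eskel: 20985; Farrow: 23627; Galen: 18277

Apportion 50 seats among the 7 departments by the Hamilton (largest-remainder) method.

The standard divisor is 399326/50 ≈ 7986.52.
Standard quotas: Arden 2.8065, Brisco 32.4737, Carrow 4.5073, Dorne 2.3381, Eskel 2.6276, Farrow 2.9584, Galen 2.2885.
Lower quotas: Arden 2, Brisco 32, Carrow 4, Dorne 2, Eskel 2, Farrow 2, Galen 2 (sum 46, leaving 4 seats).
Remainders in descending order: Farrow 0.9584, Arden 0.8065, Eskel 0.6276, Carrow 0.5073, Brisco 0.4737, Dorne 0.3381, Galen 0.2885.
Largest remainders: Farrow, Arden, Eskel, Carrow receive the extra seats.

Arden: 3, Brisco: 32, Carrow: 5, Dorne: 2, Eskel: 3, Farrow: 3, Galen: 2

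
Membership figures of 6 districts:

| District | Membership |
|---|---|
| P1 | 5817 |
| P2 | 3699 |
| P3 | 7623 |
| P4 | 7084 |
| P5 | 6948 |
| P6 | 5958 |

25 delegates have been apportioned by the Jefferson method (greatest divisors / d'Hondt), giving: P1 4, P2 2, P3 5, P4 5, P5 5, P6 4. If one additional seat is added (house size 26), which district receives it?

P3

Priority for the next seat is population ÷ (current seats + 1).
Priorities: P1 1163.400, P2 1233.000, P3 1270.500, P4 1180.667, P5 1158.000, P6 1191.600.
Highest priority: P3.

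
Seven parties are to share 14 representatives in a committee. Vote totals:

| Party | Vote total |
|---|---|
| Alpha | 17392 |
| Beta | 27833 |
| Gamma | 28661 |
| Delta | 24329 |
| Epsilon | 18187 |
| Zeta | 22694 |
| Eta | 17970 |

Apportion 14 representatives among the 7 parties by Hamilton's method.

Alpha: 1; Beta: 2; Gamma: 3; Delta: 2; Epsilon: 2; Zeta: 2; Eta: 2

Standard divisor: 157066 ÷ 14 = 11219.
Standard quotas: Alpha 1.5502, Beta 2.4809, Gamma 2.5547, Delta 2.1686, Epsilon 1.6211, Zeta 2.0228, Eta 1.6017.
Lower quotas: Alpha 1, Beta 2, Gamma 2, Delta 2, Epsilon 1, Zeta 2, Eta 1 (sum 11, leaving 3 seats).
Remainders in descending order: Epsilon 0.6211, Eta 0.6017, Gamma 0.5547, Alpha 0.5502, Beta 0.4809, Delta 0.1686, Zeta 0.0228.
The surplus seats go to Epsilon, Eta, Gamma.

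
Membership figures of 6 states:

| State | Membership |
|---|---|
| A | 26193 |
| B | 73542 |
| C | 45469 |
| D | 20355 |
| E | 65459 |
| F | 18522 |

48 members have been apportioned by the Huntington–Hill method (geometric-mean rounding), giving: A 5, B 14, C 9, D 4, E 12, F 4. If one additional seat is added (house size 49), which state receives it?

E

Priority for the next seat is population ÷ (√(s·(s+1))).
Priorities: A 4782.166, B 5074.880, C 4792.853, D 4551.516, E 5240.914, F 4141.645.
Highest priority: E.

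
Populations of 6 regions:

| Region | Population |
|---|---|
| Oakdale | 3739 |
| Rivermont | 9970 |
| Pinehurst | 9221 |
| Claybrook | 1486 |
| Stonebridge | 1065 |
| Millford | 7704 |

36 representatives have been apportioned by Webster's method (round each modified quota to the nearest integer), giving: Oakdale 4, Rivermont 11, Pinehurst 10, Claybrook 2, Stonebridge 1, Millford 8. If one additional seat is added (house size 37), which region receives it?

Millford

Priority for the next seat is population ÷ (current seats + 0.5).
Priorities: Oakdale 830.889, Rivermont 866.957, Pinehurst 878.190, Claybrook 594.400, Stonebridge 710.000, Millford 906.353.
Highest priority: Millford.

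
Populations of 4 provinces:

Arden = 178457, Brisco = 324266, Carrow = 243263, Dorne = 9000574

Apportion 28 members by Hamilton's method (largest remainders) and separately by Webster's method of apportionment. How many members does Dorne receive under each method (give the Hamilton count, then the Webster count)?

26 and 25

Hamilton: Arden 0, Brisco 1, Carrow 1, Dorne 26.
Webster: Arden 1, Brisco 1, Carrow 1, Dorne 25.
Dorne gets 26 under Hamilton and 25 under Webster.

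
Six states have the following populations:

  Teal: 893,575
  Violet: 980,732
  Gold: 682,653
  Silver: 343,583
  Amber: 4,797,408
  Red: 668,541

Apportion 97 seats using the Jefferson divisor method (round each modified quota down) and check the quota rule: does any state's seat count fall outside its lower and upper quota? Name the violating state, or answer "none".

Amber

Standard quotas: Teal 10.360, Violet 11.370, Gold 7.915, Silver 3.983, Amber 55.621, Red 7.751.
Jefferson allocation: Teal 10, Violet 11, Gold 8, Silver 4, Amber 57, Red 7.
Amber has quota 55.621 (lower 55, upper 56) but receives 57 — outside the quota interval.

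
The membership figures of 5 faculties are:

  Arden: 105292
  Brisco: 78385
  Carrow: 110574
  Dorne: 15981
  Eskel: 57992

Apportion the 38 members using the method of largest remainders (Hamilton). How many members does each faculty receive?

Arden 11, Brisco 8, Carrow 11, Dorne 2, Eskel 6

The standard divisor is 368224/38 ≈ 9690.105.
Standard quotas: Arden 10.8659, Brisco 8.0892, Carrow 11.4110, Dorne 1.6492, Eskel 5.9847.
Lower quotas: Arden 10, Brisco 8, Carrow 11, Dorne 1, Eskel 5 (sum 35, leaving 3 seats).
Remainders in descending order: Eskel 0.9847, Arden 0.8659, Dorne 0.6492, Carrow 0.4110, Brisco 0.0892.
Largest remainders: Eskel, Arden, Dorne receive the extra seats.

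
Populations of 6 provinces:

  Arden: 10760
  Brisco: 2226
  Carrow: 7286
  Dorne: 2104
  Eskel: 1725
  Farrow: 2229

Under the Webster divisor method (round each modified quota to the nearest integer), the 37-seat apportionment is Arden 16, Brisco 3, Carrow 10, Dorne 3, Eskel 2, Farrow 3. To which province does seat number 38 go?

Carrow

Priority for the next seat is population ÷ (current seats + 0.5).
Priorities: Arden 652.121, Brisco 636.000, Carrow 693.905, Dorne 601.143, Eskel 690.000, Farrow 636.857.
Highest priority: Carrow.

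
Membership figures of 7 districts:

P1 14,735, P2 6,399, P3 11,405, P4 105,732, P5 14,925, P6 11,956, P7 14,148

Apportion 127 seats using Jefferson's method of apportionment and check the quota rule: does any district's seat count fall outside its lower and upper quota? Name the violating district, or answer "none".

P4

Standard quotas: P1 10.437, P2 4.532, P3 8.078, P4 74.891, P5 10.572, P6 8.469, P7 10.021.
Jefferson allocation: P1 10, P2 4, P3 8, P4 77, P5 10, P6 8, P7 10.
P4 has quota 74.891 (lower 74, upper 75) but receives 77 — outside the quota interval.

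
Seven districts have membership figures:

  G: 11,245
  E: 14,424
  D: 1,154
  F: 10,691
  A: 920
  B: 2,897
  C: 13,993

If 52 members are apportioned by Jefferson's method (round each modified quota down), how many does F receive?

10

Standard divisor 55324/52 ≈ 1063.923; standard quotas: G 10.569, E 13.557, D 1.085, F 10.049, A 0.865, B 2.723, C 13.152.
Rounding down gives 10, 13, 1, 10, 0, 2, 13 = 49 seats, so the divisor must be adjusted.
With modified divisor 990: modified quotas G 11.359, E 14.570, D 1.166, F 10.799, A 0.929, B 2.926, C 14.134.
Rounding down: G 11, E 14, D 1, F 10, A 0, B 2, C 14 (total 52).
F receives 10.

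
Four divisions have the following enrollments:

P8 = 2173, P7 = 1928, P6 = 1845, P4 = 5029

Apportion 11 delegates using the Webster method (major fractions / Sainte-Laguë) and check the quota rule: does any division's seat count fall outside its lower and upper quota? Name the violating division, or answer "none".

none

Standard quotas: P8 2.178, P7 1.932, P6 1.849, P4 5.040.
Webster allocation: P8 2, P7 2, P6 2, P4 5.
Every allocation lies between the lower and upper quota.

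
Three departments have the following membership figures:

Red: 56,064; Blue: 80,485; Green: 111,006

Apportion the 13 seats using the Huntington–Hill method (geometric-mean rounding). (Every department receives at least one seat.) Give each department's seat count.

Red=3, Blue=4, Green=6

With divisor 19132: modified quotas Red 2.930, Blue 4.207, Green 5.802.
Geometric-mean thresholds: Red √(2·3)=2.449, Blue √(4·5)=4.472, Green √(5·6)=5.477.
Each quota rounded against its threshold gives Red 3, Blue 4, Green 6 (total 13).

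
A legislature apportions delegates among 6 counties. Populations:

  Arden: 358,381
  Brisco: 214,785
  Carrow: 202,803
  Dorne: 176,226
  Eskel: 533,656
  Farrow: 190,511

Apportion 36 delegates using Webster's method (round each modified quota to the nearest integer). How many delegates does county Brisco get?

5

Standard divisor 1676362/36 ≈ 46565.611; standard quotas: Arden 7.696, Brisco 4.613, Carrow 4.355, Dorne 3.784, Eskel 11.460, Farrow 4.091.
Rounding to the nearest integer gives Arden 8, Brisco 5, Carrow 4, Dorne 4, Eskel 11, Farrow 4 — total 36, matching the house size, so no adjustment is needed.
Brisco receives 5.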